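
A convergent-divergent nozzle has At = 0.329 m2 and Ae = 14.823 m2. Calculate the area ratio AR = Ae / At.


AR = 14.823 / 0.329 = 45.1

45.1


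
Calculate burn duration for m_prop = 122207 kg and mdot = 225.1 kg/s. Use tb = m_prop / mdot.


tb = 122207 / 225.1 = 542.9 s

542.9 s


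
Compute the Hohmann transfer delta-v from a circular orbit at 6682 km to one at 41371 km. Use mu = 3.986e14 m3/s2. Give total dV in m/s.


V1 = sqrt(mu/r1) = 7723.52 m/s
dV1 = V1*(sqrt(2*r2/(r1+r2)) - 1) = 2411.35 m/s
V2 = sqrt(mu/r2) = 3103.99 m/s
dV2 = V2*(1 - sqrt(2*r1/(r1+r2))) = 1467.07 m/s
Total dV = 3878 m/s

3878 m/s


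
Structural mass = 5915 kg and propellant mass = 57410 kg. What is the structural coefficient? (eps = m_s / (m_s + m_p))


eps = 5915 / (5915 + 57410) = 0.0934

0.0934


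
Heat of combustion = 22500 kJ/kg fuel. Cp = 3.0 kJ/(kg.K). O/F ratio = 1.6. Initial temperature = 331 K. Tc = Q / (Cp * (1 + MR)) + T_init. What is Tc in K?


Tc = 22500 / (3.0 * (1 + 1.6)) + 331 = 3216 K

3216 K


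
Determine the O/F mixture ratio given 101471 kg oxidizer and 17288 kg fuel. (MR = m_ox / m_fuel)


MR = 101471 / 17288 = 5.87

5.87


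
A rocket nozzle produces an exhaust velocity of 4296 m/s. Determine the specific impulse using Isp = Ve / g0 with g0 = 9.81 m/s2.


Isp = Ve / g0 = 4296 / 9.81 = 437.9 s

437.9 s


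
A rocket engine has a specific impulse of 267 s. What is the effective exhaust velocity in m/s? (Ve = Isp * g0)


Ve = Isp * g0 = 267 * 9.81 = 2619.3 m/s

2619.3 m/s


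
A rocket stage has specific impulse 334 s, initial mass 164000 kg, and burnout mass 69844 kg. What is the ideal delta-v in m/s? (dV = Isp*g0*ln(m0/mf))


Ve = 334 * 9.81 = 3276.54 m/s
dV = 3276.54 * ln(164000/69844) = 2797 m/s

2797 m/s


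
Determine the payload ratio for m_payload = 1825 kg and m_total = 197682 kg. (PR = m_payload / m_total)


PR = 1825 / 197682 = 0.0092

0.0092


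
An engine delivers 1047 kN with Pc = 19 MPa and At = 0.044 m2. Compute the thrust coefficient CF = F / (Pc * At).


CF = 1047000 / (19e6 * 0.044) = 1.25

1.25


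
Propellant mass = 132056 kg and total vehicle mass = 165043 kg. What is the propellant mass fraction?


PMF = 132056 / 165043 = 0.8

0.8


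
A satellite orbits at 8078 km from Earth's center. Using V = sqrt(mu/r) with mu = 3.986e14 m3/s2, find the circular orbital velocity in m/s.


V = sqrt(3.986e14 / 8078000) = 7025 m/s

7025 m/s


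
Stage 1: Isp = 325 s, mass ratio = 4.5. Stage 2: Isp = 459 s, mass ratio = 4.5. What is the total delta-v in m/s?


dV1 = 325 * 9.81 * ln(4.5) = 4795.4 m/s
dV2 = 459 * 9.81 * ln(4.5) = 6772.5 m/s
Total dV = 4795.4 + 6772.5 = 11567.9 m/s ~ 11568 m/s

11568 m/s


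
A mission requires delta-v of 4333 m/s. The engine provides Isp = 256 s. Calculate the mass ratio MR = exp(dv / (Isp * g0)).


Ve = 256 * 9.81 = 2511.36 m/s
MR = exp(4333 / 2511.36) = 5.615

5.615


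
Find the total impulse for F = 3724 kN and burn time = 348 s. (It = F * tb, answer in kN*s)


It = 3724 * 348 = 1295952 kN*s

1295952 kN*s


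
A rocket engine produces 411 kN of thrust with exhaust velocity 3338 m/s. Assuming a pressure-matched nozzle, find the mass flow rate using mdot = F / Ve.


mdot = F / Ve = 411000 / 3338 = 123.1 kg/s

123.1 kg/s


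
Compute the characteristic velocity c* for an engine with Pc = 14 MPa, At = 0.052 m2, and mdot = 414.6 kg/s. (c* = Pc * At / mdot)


c* = 14e6 * 0.052 / 414.6 = 1756 m/s

1756 m/s


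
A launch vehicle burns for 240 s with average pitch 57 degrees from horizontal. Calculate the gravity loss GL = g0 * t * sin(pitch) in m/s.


GL = 9.81 * 240 * sin(57 deg) = 1975 m/s

1975 m/s


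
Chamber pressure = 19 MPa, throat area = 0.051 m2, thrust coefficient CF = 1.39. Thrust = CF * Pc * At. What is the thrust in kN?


F = 1.39 * 19e6 * 0.051 = 1.3469e+06 N = 1346.9 kN

1346.9 kN


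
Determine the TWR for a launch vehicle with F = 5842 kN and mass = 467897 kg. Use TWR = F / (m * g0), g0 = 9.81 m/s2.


TWR = 5842000 / (467897 * 9.81) = 1.27

1.27


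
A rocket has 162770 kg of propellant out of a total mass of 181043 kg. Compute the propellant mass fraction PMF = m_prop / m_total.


PMF = 162770 / 181043 = 0.899

0.899


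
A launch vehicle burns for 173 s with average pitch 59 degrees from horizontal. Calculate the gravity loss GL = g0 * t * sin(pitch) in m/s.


GL = 9.81 * 173 * sin(59 deg) = 1455 m/s

1455 m/s


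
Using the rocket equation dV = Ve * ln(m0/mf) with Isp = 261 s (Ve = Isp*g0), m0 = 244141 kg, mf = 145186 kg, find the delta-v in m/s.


Ve = 261 * 9.81 = 2560.41 m/s
dV = 2560.41 * ln(244141/145186) = 1331 m/s

1331 m/s


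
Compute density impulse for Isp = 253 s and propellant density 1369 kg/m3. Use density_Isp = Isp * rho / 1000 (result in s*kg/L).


rho*Isp = 253 * 1369 / 1000 = 346 s*kg/L

346 s*kg/L


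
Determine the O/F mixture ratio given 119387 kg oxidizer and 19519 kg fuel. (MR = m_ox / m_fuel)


MR = 119387 / 19519 = 6.12

6.12


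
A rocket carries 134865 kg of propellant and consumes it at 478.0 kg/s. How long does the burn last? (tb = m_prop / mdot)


tb = 134865 / 478.0 = 282.1 s

282.1 s


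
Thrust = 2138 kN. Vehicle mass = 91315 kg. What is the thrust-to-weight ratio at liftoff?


TWR = 2138000 / (91315 * 9.81) = 2.39

2.39


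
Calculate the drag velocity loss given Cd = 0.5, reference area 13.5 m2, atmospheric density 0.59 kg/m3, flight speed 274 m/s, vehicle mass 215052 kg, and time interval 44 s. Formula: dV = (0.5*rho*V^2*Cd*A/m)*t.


D = 0.5 * 0.59 * 274^2 * 0.5 * 13.5 = 149495.08 N
a = 149495.08 / 215052 = 0.6952 m/s2
dV = 0.6952 * 44 = 30.6 m/s

30.6 m/s


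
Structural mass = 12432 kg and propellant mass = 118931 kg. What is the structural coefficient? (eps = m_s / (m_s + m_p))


eps = 12432 / (12432 + 118931) = 0.0946

0.0946


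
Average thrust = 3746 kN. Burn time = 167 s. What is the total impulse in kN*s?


It = 3746 * 167 = 625582 kN*s

625582 kN*s


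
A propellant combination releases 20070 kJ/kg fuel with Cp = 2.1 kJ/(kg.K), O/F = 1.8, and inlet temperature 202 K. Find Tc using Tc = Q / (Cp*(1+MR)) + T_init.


Tc = 20070 / (2.1 * (1 + 1.8)) + 202 = 3615 K

3615 K


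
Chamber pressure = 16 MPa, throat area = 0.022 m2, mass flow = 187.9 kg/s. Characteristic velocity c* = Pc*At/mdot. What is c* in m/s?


c* = 16e6 * 0.022 / 187.9 = 1873 m/s

1873 m/s


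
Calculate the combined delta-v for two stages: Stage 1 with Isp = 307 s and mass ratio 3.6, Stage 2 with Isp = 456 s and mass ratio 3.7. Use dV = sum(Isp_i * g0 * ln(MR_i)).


dV1 = 307 * 9.81 * ln(3.6) = 3857.8 m/s
dV2 = 456 * 9.81 * ln(3.7) = 5852.6 m/s
Total dV = 3857.8 + 5852.6 = 9710.4 m/s ~ 9710 m/s

9710 m/s


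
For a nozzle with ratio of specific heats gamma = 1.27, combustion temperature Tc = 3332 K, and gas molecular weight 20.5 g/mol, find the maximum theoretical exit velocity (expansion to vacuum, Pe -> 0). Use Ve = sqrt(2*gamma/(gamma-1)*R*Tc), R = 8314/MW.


R = 8314 / 20.5 = 405.56 J/(kg.K)
Ve = sqrt(2 * 1.27 / (1.27 - 1) * 405.56 * 3332) = 3565 m/s

3565 m/s


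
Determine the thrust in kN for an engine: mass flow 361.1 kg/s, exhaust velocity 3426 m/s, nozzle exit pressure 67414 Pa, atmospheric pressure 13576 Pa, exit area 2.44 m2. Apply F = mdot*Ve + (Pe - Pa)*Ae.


F = 361.1 * 3426 + (67414 - 13576) * 2.44 = 1.3685e+06 N = 1368.5 kN

1368.5 kN


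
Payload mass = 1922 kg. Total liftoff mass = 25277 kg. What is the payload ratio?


PR = 1922 / 25277 = 0.076

0.076


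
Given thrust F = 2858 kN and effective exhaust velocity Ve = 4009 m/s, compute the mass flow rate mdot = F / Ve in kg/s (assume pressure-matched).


mdot = F / Ve = 2858000 / 4009 = 712.9 kg/s

712.9 kg/s


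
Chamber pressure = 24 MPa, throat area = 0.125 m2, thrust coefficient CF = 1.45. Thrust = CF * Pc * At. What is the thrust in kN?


F = 1.45 * 24e6 * 0.125 = 4.3500e+06 N = 4350.0 kN

4350.0 kN


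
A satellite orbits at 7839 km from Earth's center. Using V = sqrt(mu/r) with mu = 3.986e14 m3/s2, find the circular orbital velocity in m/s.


V = sqrt(3.986e14 / 7839000) = 7131 m/s

7131 m/s


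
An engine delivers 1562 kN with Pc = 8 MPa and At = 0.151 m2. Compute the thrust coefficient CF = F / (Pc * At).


CF = 1562000 / (8e6 * 0.151) = 1.29

1.29


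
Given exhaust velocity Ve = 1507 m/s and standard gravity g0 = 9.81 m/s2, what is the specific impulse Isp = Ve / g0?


Isp = Ve / g0 = 1507 / 9.81 = 153.6 s

153.6 s


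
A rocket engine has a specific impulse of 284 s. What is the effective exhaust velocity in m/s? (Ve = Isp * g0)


Ve = Isp * g0 = 284 * 9.81 = 2786.0 m/s

2786.0 m/s


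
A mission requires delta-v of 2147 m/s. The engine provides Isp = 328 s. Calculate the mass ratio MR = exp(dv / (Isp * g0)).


Ve = 328 * 9.81 = 3217.68 m/s
MR = exp(2147 / 3217.68) = 1.949

1.949


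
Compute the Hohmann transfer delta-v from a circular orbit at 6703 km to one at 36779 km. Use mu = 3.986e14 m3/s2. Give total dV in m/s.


V1 = sqrt(mu/r1) = 7711.41 m/s
dV1 = V1*(sqrt(2*r2/(r1+r2)) - 1) = 2318.43 m/s
V2 = sqrt(mu/r2) = 3292.07 m/s
dV2 = V2*(1 - sqrt(2*r1/(r1+r2))) = 1464.12 m/s
Total dV = 3783 m/s

3783 m/s


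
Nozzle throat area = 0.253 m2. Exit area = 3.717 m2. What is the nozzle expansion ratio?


AR = 3.717 / 0.253 = 14.7

14.7


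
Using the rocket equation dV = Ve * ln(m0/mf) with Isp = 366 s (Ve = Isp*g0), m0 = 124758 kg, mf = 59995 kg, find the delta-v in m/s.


Ve = 366 * 9.81 = 3590.46 m/s
dV = 3590.46 * ln(124758/59995) = 2629 m/s

2629 m/s


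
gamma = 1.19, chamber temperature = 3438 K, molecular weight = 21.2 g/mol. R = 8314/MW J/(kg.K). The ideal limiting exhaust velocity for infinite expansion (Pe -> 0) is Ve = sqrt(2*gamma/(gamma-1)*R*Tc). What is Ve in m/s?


R = 8314 / 21.2 = 392.17 J/(kg.K)
Ve = sqrt(2 * 1.19 / (1.19 - 1) * 392.17 * 3438) = 4110 m/s

4110 m/s


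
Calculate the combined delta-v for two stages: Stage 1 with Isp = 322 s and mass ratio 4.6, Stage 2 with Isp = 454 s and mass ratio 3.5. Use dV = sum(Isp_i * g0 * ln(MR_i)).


dV1 = 322 * 9.81 * ln(4.6) = 4820.5 m/s
dV2 = 454 * 9.81 * ln(3.5) = 5579.5 m/s
Total dV = 4820.5 + 5579.5 = 10400.0 m/s ~ 10400 m/s

10400 m/s


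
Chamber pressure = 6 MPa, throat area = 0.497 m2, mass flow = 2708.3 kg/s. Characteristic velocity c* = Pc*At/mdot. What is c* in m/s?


c* = 6e6 * 0.497 / 2708.3 = 1101 m/s

1101 m/s


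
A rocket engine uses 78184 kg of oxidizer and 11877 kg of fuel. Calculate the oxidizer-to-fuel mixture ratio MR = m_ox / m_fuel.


MR = 78184 / 11877 = 6.58

6.58


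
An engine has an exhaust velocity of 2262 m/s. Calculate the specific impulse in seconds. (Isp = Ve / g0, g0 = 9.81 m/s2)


Isp = Ve / g0 = 2262 / 9.81 = 230.6 s

230.6 s


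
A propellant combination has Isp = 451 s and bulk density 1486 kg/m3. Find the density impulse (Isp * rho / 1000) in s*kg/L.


rho*Isp = 451 * 1486 / 1000 = 670 s*kg/L

670 s*kg/L


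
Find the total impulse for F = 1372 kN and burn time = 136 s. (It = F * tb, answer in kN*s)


It = 1372 * 136 = 186592 kN*s

186592 kN*s


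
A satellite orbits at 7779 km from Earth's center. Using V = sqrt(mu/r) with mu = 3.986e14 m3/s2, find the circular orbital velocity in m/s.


V = sqrt(3.986e14 / 7779000) = 7158 m/s

7158 m/s


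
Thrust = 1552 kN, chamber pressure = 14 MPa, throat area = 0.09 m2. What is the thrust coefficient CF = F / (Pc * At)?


CF = 1552000 / (14e6 * 0.09) = 1.23

1.23


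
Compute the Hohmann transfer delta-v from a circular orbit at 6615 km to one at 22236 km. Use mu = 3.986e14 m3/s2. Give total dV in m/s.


V1 = sqrt(mu/r1) = 7762.54 m/s
dV1 = V1*(sqrt(2*r2/(r1+r2)) - 1) = 1875.01 m/s
V2 = sqrt(mu/r2) = 4233.9 m/s
dV2 = V2*(1 - sqrt(2*r1/(r1+r2))) = 1366.82 m/s
Total dV = 3242 m/s

3242 m/s


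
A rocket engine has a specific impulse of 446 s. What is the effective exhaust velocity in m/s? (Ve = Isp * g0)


Ve = Isp * g0 = 446 * 9.81 = 4375.3 m/s

4375.3 m/s


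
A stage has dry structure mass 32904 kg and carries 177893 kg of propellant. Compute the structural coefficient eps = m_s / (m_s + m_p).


eps = 32904 / (32904 + 177893) = 0.1561

0.1561


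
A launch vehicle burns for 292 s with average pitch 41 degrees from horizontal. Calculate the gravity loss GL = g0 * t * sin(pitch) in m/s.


GL = 9.81 * 292 * sin(41 deg) = 1879 m/s

1879 m/s


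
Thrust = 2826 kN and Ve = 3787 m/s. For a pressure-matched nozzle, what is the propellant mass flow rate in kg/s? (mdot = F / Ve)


mdot = F / Ve = 2826000 / 3787 = 746.2 kg/s

746.2 kg/s


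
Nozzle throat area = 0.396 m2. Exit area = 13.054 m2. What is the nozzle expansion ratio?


AR = 13.054 / 0.396 = 33.0

33.0


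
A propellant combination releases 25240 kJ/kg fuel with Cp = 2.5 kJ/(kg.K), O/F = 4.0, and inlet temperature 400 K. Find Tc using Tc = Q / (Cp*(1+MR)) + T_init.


Tc = 25240 / (2.5 * (1 + 4.0)) + 400 = 2419 K

2419 K


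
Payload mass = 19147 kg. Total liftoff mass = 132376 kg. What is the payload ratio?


PR = 19147 / 132376 = 0.1446

0.1446


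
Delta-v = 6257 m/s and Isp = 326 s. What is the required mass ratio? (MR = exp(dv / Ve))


Ve = 326 * 9.81 = 3198.06 m/s
MR = exp(6257 / 3198.06) = 7.075

7.075


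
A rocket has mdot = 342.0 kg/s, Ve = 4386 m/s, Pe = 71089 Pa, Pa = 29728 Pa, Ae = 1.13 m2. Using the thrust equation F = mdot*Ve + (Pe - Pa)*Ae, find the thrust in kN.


F = 342.0 * 4386 + (71089 - 29728) * 1.13 = 1.5468e+06 N = 1546.8 kN

1546.8 kN


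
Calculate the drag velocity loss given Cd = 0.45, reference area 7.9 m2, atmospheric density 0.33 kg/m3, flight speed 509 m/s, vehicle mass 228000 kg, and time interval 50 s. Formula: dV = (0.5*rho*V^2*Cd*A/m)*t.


D = 0.5 * 0.33 * 509^2 * 0.45 * 7.9 = 151970.44 N
a = 151970.44 / 228000 = 0.6665 m/s2
dV = 0.6665 * 50 = 33.3 m/s

33.3 m/s


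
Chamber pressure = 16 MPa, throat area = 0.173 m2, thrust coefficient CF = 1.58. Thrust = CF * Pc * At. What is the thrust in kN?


F = 1.58 * 16e6 * 0.173 = 4.3734e+06 N = 4373.4 kN

4373.4 kN


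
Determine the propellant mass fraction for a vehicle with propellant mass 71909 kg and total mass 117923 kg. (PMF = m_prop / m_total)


PMF = 71909 / 117923 = 0.61

0.61


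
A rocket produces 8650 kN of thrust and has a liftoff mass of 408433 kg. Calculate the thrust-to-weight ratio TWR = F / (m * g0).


TWR = 8650000 / (408433 * 9.81) = 2.16

2.16


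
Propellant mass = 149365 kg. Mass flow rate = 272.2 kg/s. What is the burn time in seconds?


tb = 149365 / 272.2 = 548.7 s

548.7 s


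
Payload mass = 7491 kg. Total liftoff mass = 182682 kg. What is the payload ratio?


PR = 7491 / 182682 = 0.041

0.041


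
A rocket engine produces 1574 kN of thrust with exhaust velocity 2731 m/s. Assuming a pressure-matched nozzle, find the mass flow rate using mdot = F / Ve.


mdot = F / Ve = 1574000 / 2731 = 576.3 kg/s

576.3 kg/s


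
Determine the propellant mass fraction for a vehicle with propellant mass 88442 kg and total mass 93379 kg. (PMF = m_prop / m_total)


PMF = 88442 / 93379 = 0.947

0.947


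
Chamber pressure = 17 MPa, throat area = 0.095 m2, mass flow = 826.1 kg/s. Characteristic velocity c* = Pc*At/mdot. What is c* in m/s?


c* = 17e6 * 0.095 / 826.1 = 1955 m/s

1955 m/s


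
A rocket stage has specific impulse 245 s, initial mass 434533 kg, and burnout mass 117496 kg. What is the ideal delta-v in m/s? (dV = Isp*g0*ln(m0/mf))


Ve = 245 * 9.81 = 2403.45 m/s
dV = 2403.45 * ln(434533/117496) = 3143 m/s

3143 m/s


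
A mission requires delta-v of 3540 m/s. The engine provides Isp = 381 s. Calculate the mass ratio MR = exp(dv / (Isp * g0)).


Ve = 381 * 9.81 = 3737.61 m/s
MR = exp(3540 / 3737.61) = 2.578

2.578


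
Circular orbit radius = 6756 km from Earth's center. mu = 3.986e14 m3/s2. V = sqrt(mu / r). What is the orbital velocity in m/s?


V = sqrt(3.986e14 / 6756000) = 7681 m/s

7681 m/s


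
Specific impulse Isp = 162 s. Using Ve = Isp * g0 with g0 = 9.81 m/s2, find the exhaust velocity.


Ve = Isp * g0 = 162 * 9.81 = 1589.2 m/s

1589.2 m/s


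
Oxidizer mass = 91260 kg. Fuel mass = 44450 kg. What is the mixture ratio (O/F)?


MR = 91260 / 44450 = 2.05

2.05


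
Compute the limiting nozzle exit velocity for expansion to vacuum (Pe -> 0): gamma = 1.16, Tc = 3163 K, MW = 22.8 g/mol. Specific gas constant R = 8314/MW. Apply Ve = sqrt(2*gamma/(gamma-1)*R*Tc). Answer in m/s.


R = 8314 / 22.8 = 364.65 J/(kg.K)
Ve = sqrt(2 * 1.16 / (1.16 - 1) * 364.65 * 3163) = 4090 m/s

4090 m/s


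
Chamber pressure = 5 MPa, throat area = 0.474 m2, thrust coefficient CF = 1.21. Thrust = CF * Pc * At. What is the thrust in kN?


F = 1.21 * 5e6 * 0.474 = 2.8677e+06 N = 2867.7 kN

2867.7 kN


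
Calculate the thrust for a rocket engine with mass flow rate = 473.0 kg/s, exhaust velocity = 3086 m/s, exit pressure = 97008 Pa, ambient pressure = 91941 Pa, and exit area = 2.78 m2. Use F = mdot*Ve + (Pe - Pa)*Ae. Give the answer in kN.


F = 473.0 * 3086 + (97008 - 91941) * 2.78 = 1.4738e+06 N = 1473.8 kN

1473.8 kN


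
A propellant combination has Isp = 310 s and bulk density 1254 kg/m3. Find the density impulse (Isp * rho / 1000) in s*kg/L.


rho*Isp = 310 * 1254 / 1000 = 389 s*kg/L

389 s*kg/L


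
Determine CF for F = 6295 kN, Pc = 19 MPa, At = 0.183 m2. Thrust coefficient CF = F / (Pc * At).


CF = 6295000 / (19e6 * 0.183) = 1.81

1.81


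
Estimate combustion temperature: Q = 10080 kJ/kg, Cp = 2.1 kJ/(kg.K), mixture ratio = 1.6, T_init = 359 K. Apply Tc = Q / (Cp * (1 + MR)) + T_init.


Tc = 10080 / (2.1 * (1 + 1.6)) + 359 = 2205 K

2205 K


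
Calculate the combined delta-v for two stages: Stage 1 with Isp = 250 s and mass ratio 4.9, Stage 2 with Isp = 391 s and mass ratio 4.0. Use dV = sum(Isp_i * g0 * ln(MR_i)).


dV1 = 250 * 9.81 * ln(4.9) = 3897.6 m/s
dV2 = 391 * 9.81 * ln(4.0) = 5317.4 m/s
Total dV = 3897.6 + 5317.4 = 9215.0 m/s ~ 9215 m/s

9215 m/s


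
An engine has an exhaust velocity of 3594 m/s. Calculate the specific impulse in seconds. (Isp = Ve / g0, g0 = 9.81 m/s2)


Isp = Ve / g0 = 3594 / 9.81 = 366.4 s

366.4 s


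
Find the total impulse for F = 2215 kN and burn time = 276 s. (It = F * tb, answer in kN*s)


It = 2215 * 276 = 611340 kN*s

611340 kN*s


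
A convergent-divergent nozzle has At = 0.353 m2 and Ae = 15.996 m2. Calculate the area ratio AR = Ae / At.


AR = 15.996 / 0.353 = 45.3

45.3


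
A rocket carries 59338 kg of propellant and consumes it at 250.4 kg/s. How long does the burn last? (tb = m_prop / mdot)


tb = 59338 / 250.4 = 237.0 s

237.0 s


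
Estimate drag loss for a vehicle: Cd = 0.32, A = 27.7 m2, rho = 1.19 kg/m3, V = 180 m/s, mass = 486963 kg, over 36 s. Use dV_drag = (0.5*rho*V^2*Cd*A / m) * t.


D = 0.5 * 1.19 * 180^2 * 0.32 * 27.7 = 170880.19 N
a = 170880.19 / 486963 = 0.3509 m/s2
dV = 0.3509 * 36 = 12.6 m/s

12.6 m/s


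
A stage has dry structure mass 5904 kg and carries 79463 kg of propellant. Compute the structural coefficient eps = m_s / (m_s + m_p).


eps = 5904 / (5904 + 79463) = 0.0692

0.0692


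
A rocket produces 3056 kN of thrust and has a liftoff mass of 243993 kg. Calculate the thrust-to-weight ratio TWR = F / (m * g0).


TWR = 3056000 / (243993 * 9.81) = 1.28

1.28


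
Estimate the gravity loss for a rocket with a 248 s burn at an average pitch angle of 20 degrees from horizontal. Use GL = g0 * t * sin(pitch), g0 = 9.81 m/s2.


GL = 9.81 * 248 * sin(20 deg) = 832 m/s

832 m/s


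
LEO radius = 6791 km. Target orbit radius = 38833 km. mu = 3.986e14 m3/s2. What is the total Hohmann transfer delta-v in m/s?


V1 = sqrt(mu/r1) = 7661.29 m/s
dV1 = V1*(sqrt(2*r2/(r1+r2)) - 1) = 2334.58 m/s
V2 = sqrt(mu/r2) = 3203.82 m/s
dV2 = V2*(1 - sqrt(2*r1/(r1+r2))) = 1455.77 m/s
Total dV = 3790 m/s

3790 m/s


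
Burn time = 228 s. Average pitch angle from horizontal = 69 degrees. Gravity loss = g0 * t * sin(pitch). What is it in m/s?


GL = 9.81 * 228 * sin(69 deg) = 2088 m/s

2088 m/s


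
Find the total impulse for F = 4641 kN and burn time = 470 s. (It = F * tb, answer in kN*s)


It = 4641 * 470 = 2181270 kN*s

2181270 kN*s


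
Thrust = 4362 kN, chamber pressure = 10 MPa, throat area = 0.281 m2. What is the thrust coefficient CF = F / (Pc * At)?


CF = 4362000 / (10e6 * 0.281) = 1.55

1.55


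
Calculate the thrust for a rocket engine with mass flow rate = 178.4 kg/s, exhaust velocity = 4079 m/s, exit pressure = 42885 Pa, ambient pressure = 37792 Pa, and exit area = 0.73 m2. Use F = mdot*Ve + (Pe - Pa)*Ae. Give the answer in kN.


F = 178.4 * 4079 + (42885 - 37792) * 0.73 = 731411.0 N = 731.4 kN

731.4 kN


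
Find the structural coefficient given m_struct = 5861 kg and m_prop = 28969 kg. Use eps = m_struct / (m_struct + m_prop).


eps = 5861 / (5861 + 28969) = 0.1683

0.1683


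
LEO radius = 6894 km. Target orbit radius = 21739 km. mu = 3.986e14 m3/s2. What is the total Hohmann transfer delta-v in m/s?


V1 = sqrt(mu/r1) = 7603.84 m/s
dV1 = V1*(sqrt(2*r2/(r1+r2)) - 1) = 1766.05 m/s
V2 = sqrt(mu/r2) = 4282.02 m/s
dV2 = V2*(1 - sqrt(2*r1/(r1+r2))) = 1310.59 m/s
Total dV = 3077 m/s

3077 m/s


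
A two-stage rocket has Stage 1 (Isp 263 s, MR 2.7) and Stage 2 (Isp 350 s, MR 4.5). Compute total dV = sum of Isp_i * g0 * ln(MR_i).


dV1 = 263 * 9.81 * ln(2.7) = 2562.6 m/s
dV2 = 350 * 9.81 * ln(4.5) = 5164.2 m/s
Total dV = 2562.6 + 5164.2 = 7726.8 m/s ~ 7727 m/s

7727 m/s


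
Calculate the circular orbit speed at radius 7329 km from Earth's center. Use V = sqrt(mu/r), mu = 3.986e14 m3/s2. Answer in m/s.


V = sqrt(3.986e14 / 7329000) = 7375 m/s

7375 m/s


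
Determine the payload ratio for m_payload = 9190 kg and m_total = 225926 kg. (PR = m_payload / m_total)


PR = 9190 / 225926 = 0.0407

0.0407


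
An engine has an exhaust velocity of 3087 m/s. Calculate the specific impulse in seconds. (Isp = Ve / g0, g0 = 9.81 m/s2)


Isp = Ve / g0 = 3087 / 9.81 = 314.7 s

314.7 s


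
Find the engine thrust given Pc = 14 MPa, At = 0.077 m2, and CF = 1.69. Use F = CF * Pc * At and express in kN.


F = 1.69 * 14e6 * 0.077 = 1.8218e+06 N = 1821.8 kN

1821.8 kN


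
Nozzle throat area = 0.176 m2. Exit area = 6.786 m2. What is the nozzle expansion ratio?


AR = 6.786 / 0.176 = 38.6

38.6


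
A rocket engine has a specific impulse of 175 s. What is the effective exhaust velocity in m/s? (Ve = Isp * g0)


Ve = Isp * g0 = 175 * 9.81 = 1716.8 m/s

1716.8 m/s


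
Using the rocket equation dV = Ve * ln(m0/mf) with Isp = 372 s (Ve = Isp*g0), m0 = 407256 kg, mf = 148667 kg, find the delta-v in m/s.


Ve = 372 * 9.81 = 3649.32 m/s
dV = 3649.32 * ln(407256/148667) = 3678 m/s

3678 m/s


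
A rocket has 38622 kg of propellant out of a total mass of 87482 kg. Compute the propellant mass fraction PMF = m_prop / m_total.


PMF = 38622 / 87482 = 0.441

0.441


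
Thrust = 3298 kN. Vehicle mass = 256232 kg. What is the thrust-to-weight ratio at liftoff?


TWR = 3298000 / (256232 * 9.81) = 1.31

1.31


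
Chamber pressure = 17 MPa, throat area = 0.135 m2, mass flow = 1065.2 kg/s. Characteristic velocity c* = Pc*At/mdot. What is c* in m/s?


c* = 17e6 * 0.135 / 1065.2 = 2155 m/s

2155 m/s


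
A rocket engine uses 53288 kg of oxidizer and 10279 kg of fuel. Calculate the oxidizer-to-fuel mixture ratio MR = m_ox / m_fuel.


MR = 53288 / 10279 = 5.18

5.18


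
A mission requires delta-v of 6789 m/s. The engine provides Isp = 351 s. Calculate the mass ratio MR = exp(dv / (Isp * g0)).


Ve = 351 * 9.81 = 3443.31 m/s
MR = exp(6789 / 3443.31) = 7.183

7.183


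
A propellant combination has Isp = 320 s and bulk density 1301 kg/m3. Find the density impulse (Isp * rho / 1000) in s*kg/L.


rho*Isp = 320 * 1301 / 1000 = 416 s*kg/L

416 s*kg/L


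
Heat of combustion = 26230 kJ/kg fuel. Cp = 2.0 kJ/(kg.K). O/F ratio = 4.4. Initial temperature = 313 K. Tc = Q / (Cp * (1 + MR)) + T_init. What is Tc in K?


Tc = 26230 / (2.0 * (1 + 4.4)) + 313 = 2742 K

2742 K


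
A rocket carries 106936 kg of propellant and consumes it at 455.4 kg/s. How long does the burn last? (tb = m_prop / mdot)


tb = 106936 / 455.4 = 234.8 s

234.8 s


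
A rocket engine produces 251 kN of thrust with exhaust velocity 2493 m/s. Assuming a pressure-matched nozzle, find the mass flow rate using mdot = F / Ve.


mdot = F / Ve = 251000 / 2493 = 100.7 kg/s

100.7 kg/s


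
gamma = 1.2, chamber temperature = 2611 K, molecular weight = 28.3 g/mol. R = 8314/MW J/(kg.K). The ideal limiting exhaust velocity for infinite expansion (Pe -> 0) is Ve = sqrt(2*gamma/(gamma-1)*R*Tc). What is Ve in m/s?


R = 8314 / 28.3 = 293.78 J/(kg.K)
Ve = sqrt(2 * 1.2 / (1.2 - 1) * 293.78 * 2611) = 3034 m/s

3034 m/s


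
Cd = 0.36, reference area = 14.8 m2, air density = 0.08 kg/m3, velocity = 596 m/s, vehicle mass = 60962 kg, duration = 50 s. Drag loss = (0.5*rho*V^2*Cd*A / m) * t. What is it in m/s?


D = 0.5 * 0.08 * 596^2 * 0.36 * 14.8 = 75703.63 N
a = 75703.63 / 60962 = 1.2418 m/s2
dV = 1.2418 * 50 = 62.1 m/s

62.1 m/s


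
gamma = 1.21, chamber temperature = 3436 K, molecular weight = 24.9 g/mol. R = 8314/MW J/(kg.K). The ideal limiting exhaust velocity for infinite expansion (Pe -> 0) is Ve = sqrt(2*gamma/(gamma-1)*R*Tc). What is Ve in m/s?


R = 8314 / 24.9 = 333.9 J/(kg.K)
Ve = sqrt(2 * 1.21 / (1.21 - 1) * 333.9 * 3436) = 3636 m/s

3636 m/s


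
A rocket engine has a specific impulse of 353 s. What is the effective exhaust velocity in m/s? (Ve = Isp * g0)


Ve = Isp * g0 = 353 * 9.81 = 3462.9 m/s

3462.9 m/s


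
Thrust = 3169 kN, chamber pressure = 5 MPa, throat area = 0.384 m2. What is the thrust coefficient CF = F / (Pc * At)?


CF = 3169000 / (5e6 * 0.384) = 1.65

1.65


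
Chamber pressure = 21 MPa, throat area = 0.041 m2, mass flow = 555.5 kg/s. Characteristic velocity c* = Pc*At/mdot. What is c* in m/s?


c* = 21e6 * 0.041 / 555.5 = 1550 m/s

1550 m/s


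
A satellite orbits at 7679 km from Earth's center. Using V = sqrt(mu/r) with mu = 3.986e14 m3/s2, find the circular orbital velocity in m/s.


V = sqrt(3.986e14 / 7679000) = 7205 m/s

7205 m/s


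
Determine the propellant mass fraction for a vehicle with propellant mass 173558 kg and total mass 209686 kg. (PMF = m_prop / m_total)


PMF = 173558 / 209686 = 0.828

0.828


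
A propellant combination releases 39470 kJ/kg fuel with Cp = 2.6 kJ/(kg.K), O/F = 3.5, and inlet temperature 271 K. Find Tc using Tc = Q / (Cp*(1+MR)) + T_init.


Tc = 39470 / (2.6 * (1 + 3.5)) + 271 = 3645 K

3645 K


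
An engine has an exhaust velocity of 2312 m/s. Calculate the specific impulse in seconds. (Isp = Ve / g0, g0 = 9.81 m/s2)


Isp = Ve / g0 = 2312 / 9.81 = 235.7 s

235.7 s


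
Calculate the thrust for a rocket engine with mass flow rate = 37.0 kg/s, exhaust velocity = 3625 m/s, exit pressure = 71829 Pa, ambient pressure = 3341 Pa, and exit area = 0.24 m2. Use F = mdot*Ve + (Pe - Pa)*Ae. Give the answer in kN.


F = 37.0 * 3625 + (71829 - 3341) * 0.24 = 150562.0 N = 150.6 kN

150.6 kN


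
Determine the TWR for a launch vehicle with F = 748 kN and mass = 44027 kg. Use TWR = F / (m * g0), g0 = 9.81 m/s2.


TWR = 748000 / (44027 * 9.81) = 1.73

1.73


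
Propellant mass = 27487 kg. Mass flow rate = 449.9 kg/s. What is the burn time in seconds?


tb = 27487 / 449.9 = 61.1 s

61.1 s


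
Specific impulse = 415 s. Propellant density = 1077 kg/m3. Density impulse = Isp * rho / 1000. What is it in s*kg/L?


rho*Isp = 415 * 1077 / 1000 = 447 s*kg/L

447 s*kg/L


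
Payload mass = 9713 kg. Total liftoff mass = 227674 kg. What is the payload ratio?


PR = 9713 / 227674 = 0.0427

0.0427


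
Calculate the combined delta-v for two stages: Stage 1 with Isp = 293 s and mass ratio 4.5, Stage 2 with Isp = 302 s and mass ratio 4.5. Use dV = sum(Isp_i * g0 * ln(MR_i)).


dV1 = 293 * 9.81 * ln(4.5) = 4323.2 m/s
dV2 = 302 * 9.81 * ln(4.5) = 4456.0 m/s
Total dV = 4323.2 + 4456.0 = 8779.2 m/s ~ 8779 m/s

8779 m/s


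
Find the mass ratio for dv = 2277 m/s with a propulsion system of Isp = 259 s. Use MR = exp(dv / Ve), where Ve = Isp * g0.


Ve = 259 * 9.81 = 2540.79 m/s
MR = exp(2277 / 2540.79) = 2.45

2.45


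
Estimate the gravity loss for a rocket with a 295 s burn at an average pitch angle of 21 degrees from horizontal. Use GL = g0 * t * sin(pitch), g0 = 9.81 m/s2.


GL = 9.81 * 295 * sin(21 deg) = 1037 m/s

1037 m/s


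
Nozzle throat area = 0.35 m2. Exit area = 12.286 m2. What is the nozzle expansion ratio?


AR = 12.286 / 0.35 = 35.1

35.1


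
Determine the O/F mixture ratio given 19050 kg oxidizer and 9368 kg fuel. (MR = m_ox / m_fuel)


MR = 19050 / 9368 = 2.03

2.03


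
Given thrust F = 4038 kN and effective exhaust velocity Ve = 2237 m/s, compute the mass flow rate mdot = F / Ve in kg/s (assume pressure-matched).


mdot = F / Ve = 4038000 / 2237 = 1805.1 kg/s

1805.1 kg/s


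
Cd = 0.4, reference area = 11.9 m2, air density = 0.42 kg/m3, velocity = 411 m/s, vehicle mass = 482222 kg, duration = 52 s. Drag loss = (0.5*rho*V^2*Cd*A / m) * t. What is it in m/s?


D = 0.5 * 0.42 * 411^2 * 0.4 * 11.9 = 168853.43 N
a = 168853.43 / 482222 = 0.3502 m/s2
dV = 0.3502 * 52 = 18.2 m/s

18.2 m/s


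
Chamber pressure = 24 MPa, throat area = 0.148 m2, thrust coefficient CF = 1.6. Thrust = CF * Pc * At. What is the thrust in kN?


F = 1.6 * 24e6 * 0.148 = 5.6832e+06 N = 5683.2 kN

5683.2 kN


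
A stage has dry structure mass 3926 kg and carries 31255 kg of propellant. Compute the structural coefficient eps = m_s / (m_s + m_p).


eps = 3926 / (3926 + 31255) = 0.1116

0.1116


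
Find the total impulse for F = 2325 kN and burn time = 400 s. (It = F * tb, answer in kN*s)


It = 2325 * 400 = 930000 kN*s

930000 kN*s


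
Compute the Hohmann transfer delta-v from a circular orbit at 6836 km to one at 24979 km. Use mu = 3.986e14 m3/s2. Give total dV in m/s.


V1 = sqrt(mu/r1) = 7636.03 m/s
dV1 = V1*(sqrt(2*r2/(r1+r2)) - 1) = 1932.7 m/s
V2 = sqrt(mu/r2) = 3994.67 m/s
dV2 = V2*(1 - sqrt(2*r1/(r1+r2))) = 1376.0 m/s
Total dV = 3309 m/s

3309 m/s


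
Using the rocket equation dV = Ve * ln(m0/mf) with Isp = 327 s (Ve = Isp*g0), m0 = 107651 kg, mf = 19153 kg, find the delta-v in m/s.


Ve = 327 * 9.81 = 3207.87 m/s
dV = 3207.87 * ln(107651/19153) = 5538 m/s

5538 m/s


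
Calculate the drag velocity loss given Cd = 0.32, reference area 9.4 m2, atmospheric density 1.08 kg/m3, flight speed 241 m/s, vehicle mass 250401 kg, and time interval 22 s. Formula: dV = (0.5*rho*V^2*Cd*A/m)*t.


D = 0.5 * 1.08 * 241^2 * 0.32 * 9.4 = 94342.13 N
a = 94342.13 / 250401 = 0.3768 m/s2
dV = 0.3768 * 22 = 8.3 m/s

8.3 m/s


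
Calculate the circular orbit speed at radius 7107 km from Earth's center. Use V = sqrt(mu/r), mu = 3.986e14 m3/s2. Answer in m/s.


V = sqrt(3.986e14 / 7107000) = 7489 m/s

7489 m/s


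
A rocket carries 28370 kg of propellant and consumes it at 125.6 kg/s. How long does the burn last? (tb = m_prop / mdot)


tb = 28370 / 125.6 = 225.9 s

225.9 s


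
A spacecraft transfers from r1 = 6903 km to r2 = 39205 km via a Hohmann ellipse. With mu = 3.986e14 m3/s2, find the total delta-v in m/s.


V1 = sqrt(mu/r1) = 7598.88 m/s
dV1 = V1*(sqrt(2*r2/(r1+r2)) - 1) = 2310.52 m/s
V2 = sqrt(mu/r2) = 3188.58 m/s
dV2 = V2*(1 - sqrt(2*r1/(r1+r2))) = 1443.79 m/s
Total dV = 3754 m/s

3754 m/s


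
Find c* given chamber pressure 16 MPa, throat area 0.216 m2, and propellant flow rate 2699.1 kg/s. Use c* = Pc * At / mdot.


c* = 16e6 * 0.216 / 2699.1 = 1280 m/s

1280 m/s


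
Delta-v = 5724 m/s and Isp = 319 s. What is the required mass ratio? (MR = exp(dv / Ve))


Ve = 319 * 9.81 = 3129.39 m/s
MR = exp(5724 / 3129.39) = 6.228

6.228


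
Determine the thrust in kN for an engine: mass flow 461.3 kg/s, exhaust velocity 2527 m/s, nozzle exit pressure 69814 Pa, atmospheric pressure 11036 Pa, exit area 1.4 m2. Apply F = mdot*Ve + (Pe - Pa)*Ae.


F = 461.3 * 2527 + (69814 - 11036) * 1.4 = 1.2480e+06 N = 1248.0 kN

1248.0 kN


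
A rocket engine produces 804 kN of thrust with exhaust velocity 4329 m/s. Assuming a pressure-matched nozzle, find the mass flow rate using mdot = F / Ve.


mdot = F / Ve = 804000 / 4329 = 185.7 kg/s

185.7 kg/s


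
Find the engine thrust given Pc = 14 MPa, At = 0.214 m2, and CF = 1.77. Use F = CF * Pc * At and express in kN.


F = 1.77 * 14e6 * 0.214 = 5.3029e+06 N = 5302.9 kN

5302.9 kN


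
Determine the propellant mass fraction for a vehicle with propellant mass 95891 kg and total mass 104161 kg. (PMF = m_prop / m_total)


PMF = 95891 / 104161 = 0.921

0.921


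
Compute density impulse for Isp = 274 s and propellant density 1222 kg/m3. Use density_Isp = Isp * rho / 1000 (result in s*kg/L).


rho*Isp = 274 * 1222 / 1000 = 335 s*kg/L

335 s*kg/L


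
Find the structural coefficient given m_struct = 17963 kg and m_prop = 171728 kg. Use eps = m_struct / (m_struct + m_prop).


eps = 17963 / (17963 + 171728) = 0.0947

0.0947


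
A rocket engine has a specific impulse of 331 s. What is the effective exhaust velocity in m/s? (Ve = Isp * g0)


Ve = Isp * g0 = 331 * 9.81 = 3247.1 m/s

3247.1 m/s


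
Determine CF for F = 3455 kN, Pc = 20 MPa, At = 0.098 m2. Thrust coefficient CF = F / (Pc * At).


CF = 3455000 / (20e6 * 0.098) = 1.76

1.76


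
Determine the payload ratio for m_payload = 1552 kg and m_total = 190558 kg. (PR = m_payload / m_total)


PR = 1552 / 190558 = 0.0081

0.0081


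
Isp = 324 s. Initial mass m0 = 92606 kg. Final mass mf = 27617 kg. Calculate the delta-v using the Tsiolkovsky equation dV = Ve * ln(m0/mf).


Ve = 324 * 9.81 = 3178.44 m/s
dV = 3178.44 * ln(92606/27617) = 3846 m/s

3846 m/s


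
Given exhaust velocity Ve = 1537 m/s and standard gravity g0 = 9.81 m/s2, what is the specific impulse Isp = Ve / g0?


Isp = Ve / g0 = 1537 / 9.81 = 156.7 s

156.7 s


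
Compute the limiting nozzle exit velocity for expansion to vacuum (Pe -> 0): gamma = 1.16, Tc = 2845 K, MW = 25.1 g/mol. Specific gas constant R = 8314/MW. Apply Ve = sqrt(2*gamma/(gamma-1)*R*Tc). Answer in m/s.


R = 8314 / 25.1 = 331.24 J/(kg.K)
Ve = sqrt(2 * 1.16 / (1.16 - 1) * 331.24 * 2845) = 3697 m/s

3697 m/s


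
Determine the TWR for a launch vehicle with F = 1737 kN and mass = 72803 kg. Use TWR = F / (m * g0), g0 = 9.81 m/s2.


TWR = 1737000 / (72803 * 9.81) = 2.43

2.43


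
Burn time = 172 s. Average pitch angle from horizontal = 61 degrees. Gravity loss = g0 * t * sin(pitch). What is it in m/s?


GL = 9.81 * 172 * sin(61 deg) = 1476 m/s

1476 m/s


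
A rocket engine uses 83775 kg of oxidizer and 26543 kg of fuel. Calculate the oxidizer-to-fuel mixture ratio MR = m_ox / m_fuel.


MR = 83775 / 26543 = 3.16

3.16


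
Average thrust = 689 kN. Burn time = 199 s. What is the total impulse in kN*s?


It = 689 * 199 = 137111 kN*s

137111 kN*s


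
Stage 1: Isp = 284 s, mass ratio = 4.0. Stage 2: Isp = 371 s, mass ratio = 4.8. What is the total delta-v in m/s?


dV1 = 284 * 9.81 * ln(4.0) = 3862.3 m/s
dV2 = 371 * 9.81 * ln(4.8) = 5709.0 m/s
Total dV = 3862.3 + 5709.0 = 9571.3 m/s ~ 9571 m/s

9571 m/s


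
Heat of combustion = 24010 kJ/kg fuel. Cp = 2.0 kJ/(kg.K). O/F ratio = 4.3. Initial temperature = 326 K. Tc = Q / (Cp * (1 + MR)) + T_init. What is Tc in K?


Tc = 24010 / (2.0 * (1 + 4.3)) + 326 = 2591 K

2591 K


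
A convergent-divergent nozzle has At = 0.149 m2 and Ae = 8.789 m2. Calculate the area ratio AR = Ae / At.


AR = 8.789 / 0.149 = 59.0

59.0


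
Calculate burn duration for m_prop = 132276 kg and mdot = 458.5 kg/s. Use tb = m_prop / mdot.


tb = 132276 / 458.5 = 288.5 s

288.5 s


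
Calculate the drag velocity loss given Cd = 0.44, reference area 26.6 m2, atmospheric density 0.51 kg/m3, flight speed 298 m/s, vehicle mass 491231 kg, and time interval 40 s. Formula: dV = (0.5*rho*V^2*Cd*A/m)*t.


D = 0.5 * 0.51 * 298^2 * 0.44 * 26.6 = 265037.31 N
a = 265037.31 / 491231 = 0.5395 m/s2
dV = 0.5395 * 40 = 21.6 m/s

21.6 m/s


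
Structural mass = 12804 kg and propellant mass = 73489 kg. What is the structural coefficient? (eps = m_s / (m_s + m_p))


eps = 12804 / (12804 + 73489) = 0.1484

0.1484


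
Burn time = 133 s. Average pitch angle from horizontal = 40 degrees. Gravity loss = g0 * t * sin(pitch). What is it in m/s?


GL = 9.81 * 133 * sin(40 deg) = 839 m/s

839 m/s


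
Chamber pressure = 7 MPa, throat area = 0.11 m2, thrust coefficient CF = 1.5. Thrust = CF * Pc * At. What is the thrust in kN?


F = 1.5 * 7e6 * 0.11 = 1.1550e+06 N = 1155.0 kN

1155.0 kN


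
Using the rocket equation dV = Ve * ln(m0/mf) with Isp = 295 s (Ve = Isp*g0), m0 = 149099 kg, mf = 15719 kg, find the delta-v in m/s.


Ve = 295 * 9.81 = 2893.95 m/s
dV = 2893.95 * ln(149099/15719) = 6511 m/s

6511 m/s


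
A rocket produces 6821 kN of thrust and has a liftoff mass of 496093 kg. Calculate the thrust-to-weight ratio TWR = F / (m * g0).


TWR = 6821000 / (496093 * 9.81) = 1.4

1.4


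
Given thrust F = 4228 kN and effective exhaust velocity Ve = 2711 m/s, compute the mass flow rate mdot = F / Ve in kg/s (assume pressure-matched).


mdot = F / Ve = 4228000 / 2711 = 1559.6 kg/s

1559.6 kg/s


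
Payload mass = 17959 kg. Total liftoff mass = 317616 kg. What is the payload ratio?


PR = 17959 / 317616 = 0.0565

0.0565


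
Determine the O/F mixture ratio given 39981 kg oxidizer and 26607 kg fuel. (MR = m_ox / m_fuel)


MR = 39981 / 26607 = 1.5

1.5


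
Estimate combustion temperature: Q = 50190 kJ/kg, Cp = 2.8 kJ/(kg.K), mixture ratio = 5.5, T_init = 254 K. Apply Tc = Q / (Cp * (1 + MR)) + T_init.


Tc = 50190 / (2.8 * (1 + 5.5)) + 254 = 3012 K

3012 K


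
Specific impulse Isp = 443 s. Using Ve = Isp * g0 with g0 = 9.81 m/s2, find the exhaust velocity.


Ve = Isp * g0 = 443 * 9.81 = 4345.8 m/s

4345.8 m/s


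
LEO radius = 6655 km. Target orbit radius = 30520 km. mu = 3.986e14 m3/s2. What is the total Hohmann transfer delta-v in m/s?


V1 = sqrt(mu/r1) = 7739.17 m/s
dV1 = V1*(sqrt(2*r2/(r1+r2)) - 1) = 2177.74 m/s
V2 = sqrt(mu/r2) = 3613.9 m/s
dV2 = V2*(1 - sqrt(2*r1/(r1+r2))) = 1451.48 m/s
Total dV = 3629 m/s

3629 m/s


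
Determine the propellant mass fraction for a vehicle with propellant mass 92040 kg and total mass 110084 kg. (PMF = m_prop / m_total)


PMF = 92040 / 110084 = 0.836

0.836


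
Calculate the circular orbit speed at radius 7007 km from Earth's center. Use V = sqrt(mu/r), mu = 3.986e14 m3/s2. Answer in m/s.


V = sqrt(3.986e14 / 7007000) = 7542 m/s

7542 m/s


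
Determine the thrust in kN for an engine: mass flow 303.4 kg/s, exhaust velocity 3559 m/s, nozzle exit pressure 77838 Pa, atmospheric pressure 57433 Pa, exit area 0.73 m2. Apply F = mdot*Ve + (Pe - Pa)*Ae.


F = 303.4 * 3559 + (77838 - 57433) * 0.73 = 1.0947e+06 N = 1094.7 kN

1094.7 kN


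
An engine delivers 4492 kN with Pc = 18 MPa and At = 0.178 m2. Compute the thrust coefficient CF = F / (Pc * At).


CF = 4492000 / (18e6 * 0.178) = 1.4

1.4


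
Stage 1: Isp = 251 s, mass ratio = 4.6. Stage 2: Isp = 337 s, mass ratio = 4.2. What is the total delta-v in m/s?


dV1 = 251 * 9.81 * ln(4.6) = 3757.6 m/s
dV2 = 337 * 9.81 * ln(4.2) = 4744.3 m/s
Total dV = 3757.6 + 4744.3 = 8501.9 m/s ~ 8502 m/s

8502 m/s


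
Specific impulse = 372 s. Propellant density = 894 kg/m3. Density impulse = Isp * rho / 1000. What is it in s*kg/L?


rho*Isp = 372 * 894 / 1000 = 333 s*kg/L

333 s*kg/L
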